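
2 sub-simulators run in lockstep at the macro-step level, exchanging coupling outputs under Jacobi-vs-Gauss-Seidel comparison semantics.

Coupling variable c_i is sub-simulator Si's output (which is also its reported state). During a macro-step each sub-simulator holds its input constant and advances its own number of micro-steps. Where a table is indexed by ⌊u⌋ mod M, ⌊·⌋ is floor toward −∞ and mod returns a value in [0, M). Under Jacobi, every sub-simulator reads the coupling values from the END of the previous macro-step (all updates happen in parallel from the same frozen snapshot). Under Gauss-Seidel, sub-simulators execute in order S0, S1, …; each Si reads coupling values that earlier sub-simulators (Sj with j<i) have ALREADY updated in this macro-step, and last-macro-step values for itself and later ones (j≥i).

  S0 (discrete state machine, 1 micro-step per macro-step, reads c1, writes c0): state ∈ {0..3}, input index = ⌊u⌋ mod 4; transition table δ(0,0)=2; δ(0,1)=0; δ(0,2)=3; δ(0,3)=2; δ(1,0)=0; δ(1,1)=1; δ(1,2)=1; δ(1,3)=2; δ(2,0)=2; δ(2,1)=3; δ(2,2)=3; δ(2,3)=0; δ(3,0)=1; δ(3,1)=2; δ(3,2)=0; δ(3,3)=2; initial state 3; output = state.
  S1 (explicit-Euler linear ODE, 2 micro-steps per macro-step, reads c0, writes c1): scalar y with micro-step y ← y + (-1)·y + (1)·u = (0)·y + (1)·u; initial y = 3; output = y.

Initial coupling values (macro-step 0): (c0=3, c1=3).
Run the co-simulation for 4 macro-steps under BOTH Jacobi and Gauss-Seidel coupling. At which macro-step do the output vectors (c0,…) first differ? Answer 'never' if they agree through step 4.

first divergence at macro-step: 1

[Jacobi] macro 1: S0 reads c1=3 → after 1×micro: 2; S1 reads c0=3 → after 2×micro: 3 ⇒ (c0=2, c1=3)
[Jacobi] macro 2: S0 reads c1=3 → after 1×micro: 0; S1 reads c0=2 → after 2×micro: 2 ⇒ (c0=0, c1=2)
[Jacobi] macro 3: S0 reads c1=2 → after 1×micro: 3; S1 reads c0=0 → after 2×micro: 0 ⇒ (c0=3, c1=0)
[Jacobi] macro 4: S0 reads c1=0 → after 1×micro: 1; S1 reads c0=3 → after 2×micro: 3 ⇒ (c0=1, c1=3)
[Gauss-Seidel] macro 1: S0 reads c1=3 → after 1×micro: 2; S1 reads c0=2 → after 2×micro: 2 ⇒ (c0=2, c1=2)
[Gauss-Seidel] macro 2: S0 reads c1=2 → after 1×micro: 3; S1 reads c0=3 → after 2×micro: 3 ⇒ (c0=3, c1=3)
[Gauss-Seidel] macro 3: S0 reads c1=3 → after 1×micro: 2; S1 reads c0=2 → after 2×micro: 2 ⇒ (c0=2, c1=2)
[Gauss-Seidel] macro 4: S0 reads c1=2 → after 1×micro: 3; S1 reads c0=3 → after 2×micro: 3 ⇒ (c0=3, c1=3)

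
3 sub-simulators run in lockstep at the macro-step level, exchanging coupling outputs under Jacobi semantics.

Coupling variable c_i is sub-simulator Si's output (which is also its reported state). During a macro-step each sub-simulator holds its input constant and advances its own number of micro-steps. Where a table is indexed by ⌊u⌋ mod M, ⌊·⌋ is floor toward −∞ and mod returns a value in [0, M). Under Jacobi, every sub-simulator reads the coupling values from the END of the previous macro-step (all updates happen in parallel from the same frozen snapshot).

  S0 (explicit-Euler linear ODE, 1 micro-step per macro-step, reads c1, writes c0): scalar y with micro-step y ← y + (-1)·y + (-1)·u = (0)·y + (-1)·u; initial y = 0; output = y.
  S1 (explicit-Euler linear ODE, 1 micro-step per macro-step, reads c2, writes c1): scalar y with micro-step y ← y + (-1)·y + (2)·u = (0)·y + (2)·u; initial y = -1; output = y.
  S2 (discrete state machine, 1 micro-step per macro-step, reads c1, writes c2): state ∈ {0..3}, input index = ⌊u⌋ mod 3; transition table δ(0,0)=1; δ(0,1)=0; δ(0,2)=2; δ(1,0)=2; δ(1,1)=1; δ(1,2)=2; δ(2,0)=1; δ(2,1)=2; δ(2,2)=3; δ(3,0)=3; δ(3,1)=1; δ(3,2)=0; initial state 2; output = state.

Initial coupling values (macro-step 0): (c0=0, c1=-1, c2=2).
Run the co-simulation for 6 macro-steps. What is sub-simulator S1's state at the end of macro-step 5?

S1 state at macro-step 5 = 6

macro 1: S0 reads c1=-1 → after 1×micro: 1; S1 reads c2=2 → after 1×micro: 4; S2 reads c1=-1 → after 1×micro: 3 ⇒ (c0=1, c1=4, c2=3)
macro 2: S0 reads c1=4 → after 1×micro: -4; S1 reads c2=3 → after 1×micro: 6; S2 reads c1=4 → after 1×micro: 1 ⇒ (c0=-4, c1=6, c2=1)
macro 3: S0 reads c1=6 → after 1×micro: -6; S1 reads c2=1 → after 1×micro: 2; S2 reads c1=6 → after 1×micro: 2 ⇒ (c0=-6, c1=2, c2=2)
macro 4: S0 reads c1=2 → after 1×micro: -2; S1 reads c2=2 → after 1×micro: 4; S2 reads c1=2 → after 1×micro: 3 ⇒ (c0=-2, c1=4, c2=3)
macro 5: S0 reads c1=4 → after 1×micro: -4; S1 reads c2=3 → after 1×micro: 6; S2 reads c1=4 → after 1×micro: 1 ⇒ (c0=-4, c1=6, c2=1)
macro 6: S0 reads c1=6 → after 1×micro: -6; S1 reads c2=1 → after 1×micro: 2; S2 reads c1=6 → after 1×micro: 2 ⇒ (c0=-6, c1=2, c2=2)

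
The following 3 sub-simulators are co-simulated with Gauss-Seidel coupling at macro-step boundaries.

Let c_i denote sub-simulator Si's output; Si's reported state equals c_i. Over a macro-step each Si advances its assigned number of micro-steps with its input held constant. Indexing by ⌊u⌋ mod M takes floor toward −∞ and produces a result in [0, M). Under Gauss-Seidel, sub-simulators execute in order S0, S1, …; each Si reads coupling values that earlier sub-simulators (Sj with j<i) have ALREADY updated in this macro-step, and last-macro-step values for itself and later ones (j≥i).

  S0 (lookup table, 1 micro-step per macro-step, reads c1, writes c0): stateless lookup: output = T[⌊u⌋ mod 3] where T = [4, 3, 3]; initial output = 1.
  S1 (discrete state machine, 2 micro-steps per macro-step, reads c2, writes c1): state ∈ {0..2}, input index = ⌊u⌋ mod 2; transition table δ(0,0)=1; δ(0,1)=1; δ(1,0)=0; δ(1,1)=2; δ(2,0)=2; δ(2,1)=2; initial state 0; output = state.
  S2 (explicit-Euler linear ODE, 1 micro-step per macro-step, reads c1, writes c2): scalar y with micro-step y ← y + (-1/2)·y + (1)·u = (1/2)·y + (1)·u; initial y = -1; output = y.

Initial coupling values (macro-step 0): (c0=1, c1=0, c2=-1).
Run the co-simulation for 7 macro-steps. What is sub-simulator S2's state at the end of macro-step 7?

macro 1: S0 reads c1=0 → after 1×micro: 4; S1 reads c2=-1 → after 2×micro: 2; S2 reads c1=2 → after 1×micro: 3/2 ⇒ (c0=4, c1=2, c2=3/2)
macro 2: S0 reads c1=2 → after 1×micro: 3; S1 reads c2=3/2 → after 2×micro: 2; S2 reads c1=2 → after 1×micro: 11/4 ⇒ (c0=3, c1=2, c2=11/4)
macro 3: S0 reads c1=2 → after 1×micro: 3; S1 reads c2=11/4 → after 2×micro: 2; S2 reads c1=2 → after 1×micro: 27/8 ⇒ (c0=3, c1=2, c2=27/8)
macro 4: S0 reads c1=2 → after 1×micro: 3; S1 reads c2=27/8 → after 2×micro: 2; S2 reads c1=2 → after 1×micro: 59/16 ⇒ (c0=3, c1=2, c2=59/16)
macro 5: S0 reads c1=2 → after 1×micro: 3; S1 reads c2=59/16 → after 2×micro: 2; S2 reads c1=2 → after 1×micro: 123/32 ⇒ (c0=3, c1=2, c2=123/32)
macro 6: S0 reads c1=2 → after 1×micro: 3; S1 reads c2=123/32 → after 2×micro: 2; S2 reads c1=2 → after 1×micro: 251/64 ⇒ (c0=3, c1=2, c2=251/64)
macro 7: S0 reads c1=2 → after 1×micro: 3; S1 reads c2=251/64 → after 2×micro: 2; S2 reads c1=2 → after 1×micro: 507/128 ⇒ (c0=3, c1=2, c2=507/128)

S2 state at macro-step 7 = 507/128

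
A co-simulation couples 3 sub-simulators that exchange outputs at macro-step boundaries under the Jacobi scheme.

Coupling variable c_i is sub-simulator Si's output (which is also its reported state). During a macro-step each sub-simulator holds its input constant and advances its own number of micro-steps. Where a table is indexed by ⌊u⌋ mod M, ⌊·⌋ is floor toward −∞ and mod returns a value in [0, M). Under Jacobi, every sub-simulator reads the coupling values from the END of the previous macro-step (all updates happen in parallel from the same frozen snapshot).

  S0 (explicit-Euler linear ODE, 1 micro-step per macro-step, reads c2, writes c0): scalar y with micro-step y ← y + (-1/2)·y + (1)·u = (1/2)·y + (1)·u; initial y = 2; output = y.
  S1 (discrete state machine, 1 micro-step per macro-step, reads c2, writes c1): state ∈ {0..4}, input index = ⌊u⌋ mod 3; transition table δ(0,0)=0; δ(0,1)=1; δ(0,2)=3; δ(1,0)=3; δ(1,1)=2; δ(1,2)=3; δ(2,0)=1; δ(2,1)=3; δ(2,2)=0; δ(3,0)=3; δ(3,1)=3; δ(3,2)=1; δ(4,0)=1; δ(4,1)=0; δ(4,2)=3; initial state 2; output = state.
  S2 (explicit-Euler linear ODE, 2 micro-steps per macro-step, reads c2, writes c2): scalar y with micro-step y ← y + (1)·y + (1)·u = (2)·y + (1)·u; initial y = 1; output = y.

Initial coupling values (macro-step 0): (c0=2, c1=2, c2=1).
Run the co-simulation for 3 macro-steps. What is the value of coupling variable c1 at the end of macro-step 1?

macro 1: S0 reads c2=1 → after 1×micro: 2; S1 reads c2=1 → after 1×micro: 3; S2 reads c2=1 → after 2×micro: 7 ⇒ (c0=2, c1=3, c2=7)
macro 2: S0 reads c2=7 → after 1×micro: 8; S1 reads c2=7 → after 1×micro: 3; S2 reads c2=7 → after 2×micro: 49 ⇒ (c0=8, c1=3, c2=49)
macro 3: S0 reads c2=49 → after 1×micro: 53; S1 reads c2=49 → after 1×micro: 3; S2 reads c2=49 → after 2×micro: 343 ⇒ (c0=53, c1=3, c2=343)

c1 at macro-step 1 = 3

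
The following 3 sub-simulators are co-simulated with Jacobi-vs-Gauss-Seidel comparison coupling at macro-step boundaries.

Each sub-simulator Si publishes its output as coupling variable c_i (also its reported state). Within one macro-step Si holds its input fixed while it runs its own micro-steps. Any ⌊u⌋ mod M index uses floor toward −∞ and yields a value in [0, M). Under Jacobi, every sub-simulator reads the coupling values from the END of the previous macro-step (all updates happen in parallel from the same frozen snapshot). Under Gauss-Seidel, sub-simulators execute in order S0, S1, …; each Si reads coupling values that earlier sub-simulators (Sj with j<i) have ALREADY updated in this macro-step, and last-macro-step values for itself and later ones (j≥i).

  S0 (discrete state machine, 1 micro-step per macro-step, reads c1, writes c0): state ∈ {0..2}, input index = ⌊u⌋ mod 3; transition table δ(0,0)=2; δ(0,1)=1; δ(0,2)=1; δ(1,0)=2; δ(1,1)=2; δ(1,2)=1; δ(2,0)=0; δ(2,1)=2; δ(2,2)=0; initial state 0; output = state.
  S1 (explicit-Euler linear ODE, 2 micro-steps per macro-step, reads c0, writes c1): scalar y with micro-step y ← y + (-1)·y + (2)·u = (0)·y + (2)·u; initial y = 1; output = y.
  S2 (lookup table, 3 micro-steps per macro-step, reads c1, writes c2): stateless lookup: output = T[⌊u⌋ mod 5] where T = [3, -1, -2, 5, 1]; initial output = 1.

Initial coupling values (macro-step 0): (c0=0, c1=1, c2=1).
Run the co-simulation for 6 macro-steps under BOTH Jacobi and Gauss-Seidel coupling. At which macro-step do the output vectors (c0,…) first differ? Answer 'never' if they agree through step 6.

[Jacobi] macro 1: S0 reads c1=1 → after 1×micro: 1; S1 reads c0=0 → after 2×micro: 0; S2 reads c1=1 → after 3×micro: -1 ⇒ (c0=1, c1=0, c2=-1)
[Jacobi] macro 2: S0 reads c1=0 → after 1×micro: 2; S1 reads c0=1 → after 2×micro: 2; S2 reads c1=0 → after 3×micro: 3 ⇒ (c0=2, c1=2, c2=3)
[Jacobi] macro 3: S0 reads c1=2 → after 1×micro: 0; S1 reads c0=2 → after 2×micro: 4; S2 reads c1=2 → after 3×micro: -2 ⇒ (c0=0, c1=4, c2=-2)
[Jacobi] macro 4: S0 reads c1=4 → after 1×micro: 1; S1 reads c0=0 → after 2×micro: 0; S2 reads c1=4 → after 3×micro: 1 ⇒ (c0=1, c1=0, c2=1)
[Jacobi] macro 5: S0 reads c1=0 → after 1×micro: 2; S1 reads c0=1 → after 2×micro: 2; S2 reads c1=0 → after 3×micro: 3 ⇒ (c0=2, c1=2, c2=3)
[Jacobi] macro 6: S0 reads c1=2 → after 1×micro: 0; S1 reads c0=2 → after 2×micro: 4; S2 reads c1=2 → after 3×micro: -2 ⇒ (c0=0, c1=4, c2=-2)
[Gauss-Seidel] macro 1: S0 reads c1=1 → after 1×micro: 1; S1 reads c0=1 → after 2×micro: 2; S2 reads c1=2 → after 3×micro: -2 ⇒ (c0=1, c1=2, c2=-2)
[Gauss-Seidel] macro 2: S0 reads c1=2 → after 1×micro: 1; S1 reads c0=1 → after 2×micro: 2; S2 reads c1=2 → after 3×micro: -2 ⇒ (c0=1, c1=2, c2=-2)
[Gauss-Seidel] macro 3: S0 reads c1=2 → after 1×micro: 1; S1 reads c0=1 → after 2×micro: 2; S2 reads c1=2 → after 3×micro: -2 ⇒ (c0=1, c1=2, c2=-2)
[Gauss-Seidel] macro 4: S0 reads c1=2 → after 1×micro: 1; S1 reads c0=1 → after 2×micro: 2; S2 reads c1=2 → after 3×micro: -2 ⇒ (c0=1, c1=2, c2=-2)
[Gauss-Seidel] macro 5: S0 reads c1=2 → after 1×micro: 1; S1 reads c0=1 → after 2×micro: 2; S2 reads c1=2 → after 3×micro: -2 ⇒ (c0=1, c1=2, c2=-2)
[Gauss-Seidel] macro 6: S0 reads c1=2 → after 1×micro: 1; S1 reads c0=1 → after 2×micro: 2; S2 reads c1=2 → after 3×micro: -2 ⇒ (c0=1, c1=2, c2=-2)

first divergence at macro-step: 1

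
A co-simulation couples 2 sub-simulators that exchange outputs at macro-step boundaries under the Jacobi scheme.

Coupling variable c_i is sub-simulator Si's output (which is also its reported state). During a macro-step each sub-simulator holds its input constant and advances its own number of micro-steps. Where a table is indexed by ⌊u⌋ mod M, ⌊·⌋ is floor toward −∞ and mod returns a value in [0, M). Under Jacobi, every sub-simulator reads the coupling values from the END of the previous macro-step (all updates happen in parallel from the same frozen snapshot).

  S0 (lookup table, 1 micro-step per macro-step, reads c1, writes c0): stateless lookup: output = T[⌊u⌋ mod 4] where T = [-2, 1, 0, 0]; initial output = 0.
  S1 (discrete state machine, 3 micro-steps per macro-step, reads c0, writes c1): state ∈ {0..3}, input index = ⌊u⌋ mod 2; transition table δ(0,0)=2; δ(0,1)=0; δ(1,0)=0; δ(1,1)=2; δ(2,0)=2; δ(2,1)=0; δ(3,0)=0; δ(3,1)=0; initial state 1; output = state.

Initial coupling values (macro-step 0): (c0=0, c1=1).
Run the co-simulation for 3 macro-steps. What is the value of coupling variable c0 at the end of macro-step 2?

c0 at macro-step 2 = 0

macro 1: S0 reads c1=1 → after 1×micro: 1; S1 reads c0=0 → after 3×micro: 2 ⇒ (c0=1, c1=2)
macro 2: S0 reads c1=2 → after 1×micro: 0; S1 reads c0=1 → after 3×micro: 0 ⇒ (c0=0, c1=0)
macro 3: S0 reads c1=0 → after 1×micro: -2; S1 reads c0=0 → after 3×micro: 2 ⇒ (c0=-2, c1=2)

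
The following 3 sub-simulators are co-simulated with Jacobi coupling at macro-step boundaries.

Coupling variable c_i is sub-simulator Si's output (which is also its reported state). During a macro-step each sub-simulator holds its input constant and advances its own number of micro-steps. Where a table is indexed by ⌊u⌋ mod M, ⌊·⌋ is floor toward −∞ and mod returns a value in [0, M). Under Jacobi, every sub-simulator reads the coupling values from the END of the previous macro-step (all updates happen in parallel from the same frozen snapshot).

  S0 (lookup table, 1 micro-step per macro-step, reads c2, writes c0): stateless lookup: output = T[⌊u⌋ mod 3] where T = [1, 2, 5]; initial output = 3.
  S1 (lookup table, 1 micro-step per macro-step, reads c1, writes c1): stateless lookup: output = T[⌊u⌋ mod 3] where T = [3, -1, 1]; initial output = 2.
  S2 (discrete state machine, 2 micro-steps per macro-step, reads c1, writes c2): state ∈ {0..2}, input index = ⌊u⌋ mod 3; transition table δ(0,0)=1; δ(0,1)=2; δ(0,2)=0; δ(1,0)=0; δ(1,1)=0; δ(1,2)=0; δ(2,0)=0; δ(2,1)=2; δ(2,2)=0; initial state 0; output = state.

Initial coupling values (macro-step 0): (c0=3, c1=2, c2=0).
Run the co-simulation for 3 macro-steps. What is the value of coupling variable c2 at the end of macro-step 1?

c2 at macro-step 1 = 0

macro 1: S0 reads c2=0 → after 1×micro: 1; S1 reads c1=2 → after 1×micro: 1; S2 reads c1=2 → after 2×micro: 0 ⇒ (c0=1, c1=1, c2=0)
macro 2: S0 reads c2=0 → after 1×micro: 1; S1 reads c1=1 → after 1×micro: -1; S2 reads c1=1 → after 2×micro: 2 ⇒ (c0=1, c1=-1, c2=2)
macro 3: S0 reads c2=2 → after 1×micro: 5; S1 reads c1=-1 → after 1×micro: 1; S2 reads c1=-1 → after 2×micro: 0 ⇒ (c0=5, c1=1, c2=0)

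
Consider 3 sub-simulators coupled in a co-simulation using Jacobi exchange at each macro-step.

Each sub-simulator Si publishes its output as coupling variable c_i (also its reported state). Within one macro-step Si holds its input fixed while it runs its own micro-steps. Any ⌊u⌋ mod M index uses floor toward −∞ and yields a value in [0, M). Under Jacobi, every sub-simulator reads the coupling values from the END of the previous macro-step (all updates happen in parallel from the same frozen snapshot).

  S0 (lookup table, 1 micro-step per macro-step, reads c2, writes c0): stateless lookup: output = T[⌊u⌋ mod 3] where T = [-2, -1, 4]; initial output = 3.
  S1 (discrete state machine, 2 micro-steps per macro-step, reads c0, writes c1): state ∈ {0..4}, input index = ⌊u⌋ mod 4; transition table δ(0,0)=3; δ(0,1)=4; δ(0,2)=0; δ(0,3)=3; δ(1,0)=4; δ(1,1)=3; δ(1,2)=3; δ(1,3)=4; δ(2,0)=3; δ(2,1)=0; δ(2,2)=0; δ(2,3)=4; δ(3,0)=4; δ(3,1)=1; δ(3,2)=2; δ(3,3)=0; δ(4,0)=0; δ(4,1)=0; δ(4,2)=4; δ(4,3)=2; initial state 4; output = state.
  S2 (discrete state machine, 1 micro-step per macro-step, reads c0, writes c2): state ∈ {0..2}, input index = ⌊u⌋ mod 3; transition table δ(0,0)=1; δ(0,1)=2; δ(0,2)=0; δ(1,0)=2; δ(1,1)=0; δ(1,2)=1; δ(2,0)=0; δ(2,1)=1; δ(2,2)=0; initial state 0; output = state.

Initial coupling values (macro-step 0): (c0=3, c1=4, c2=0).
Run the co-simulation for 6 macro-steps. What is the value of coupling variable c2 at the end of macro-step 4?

macro 1: S0 reads c2=0 → after 1×micro: -2; S1 reads c0=3 → after 2×micro: 4; S2 reads c0=3 → after 1×micro: 1 ⇒ (c0=-2, c1=4, c2=1)
macro 2: S0 reads c2=1 → after 1×micro: -1; S1 reads c0=-2 → after 2×micro: 4; S2 reads c0=-2 → after 1×micro: 0 ⇒ (c0=-1, c1=4, c2=0)
macro 3: S0 reads c2=0 → after 1×micro: -2; S1 reads c0=-1 → after 2×micro: 4; S2 reads c0=-1 → after 1×micro: 0 ⇒ (c0=-2, c1=4, c2=0)
macro 4: S0 reads c2=0 → after 1×micro: -2; S1 reads c0=-2 → after 2×micro: 4; S2 reads c0=-2 → after 1×micro: 2 ⇒ (c0=-2, c1=4, c2=2)
macro 5: S0 reads c2=2 → after 1×micro: 4; S1 reads c0=-2 → after 2×micro: 4; S2 reads c0=-2 → after 1×micro: 1 ⇒ (c0=4, c1=4, c2=1)
macro 6: S0 reads c2=1 → after 1×micro: -1; S1 reads c0=4 → after 2×micro: 3; S2 reads c0=4 → after 1×micro: 0 ⇒ (c0=-1, c1=3, c2=0)

c2 at macro-step 4 = 2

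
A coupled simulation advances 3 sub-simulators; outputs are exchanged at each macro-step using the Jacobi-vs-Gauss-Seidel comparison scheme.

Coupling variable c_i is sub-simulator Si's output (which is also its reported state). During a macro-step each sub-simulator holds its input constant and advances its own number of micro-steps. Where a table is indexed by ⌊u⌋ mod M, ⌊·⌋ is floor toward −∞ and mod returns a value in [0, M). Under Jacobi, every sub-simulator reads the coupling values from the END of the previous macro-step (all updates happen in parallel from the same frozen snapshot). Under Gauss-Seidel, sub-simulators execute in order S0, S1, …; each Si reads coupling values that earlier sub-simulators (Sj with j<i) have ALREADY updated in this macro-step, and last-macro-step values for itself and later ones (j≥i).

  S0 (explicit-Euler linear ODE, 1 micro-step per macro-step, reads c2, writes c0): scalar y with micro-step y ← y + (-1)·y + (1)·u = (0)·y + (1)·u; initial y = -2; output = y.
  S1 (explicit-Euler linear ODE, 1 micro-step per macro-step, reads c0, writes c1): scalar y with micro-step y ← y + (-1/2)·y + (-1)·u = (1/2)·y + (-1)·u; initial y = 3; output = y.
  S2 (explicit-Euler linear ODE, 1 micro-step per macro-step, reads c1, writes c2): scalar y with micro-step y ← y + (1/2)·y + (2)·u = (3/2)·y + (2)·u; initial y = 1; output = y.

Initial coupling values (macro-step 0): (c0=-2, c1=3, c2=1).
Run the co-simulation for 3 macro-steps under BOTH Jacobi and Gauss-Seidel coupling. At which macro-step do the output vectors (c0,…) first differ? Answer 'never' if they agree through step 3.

first divergence at macro-step: 1

[Jacobi] macro 1: S0 reads c2=1 → after 1×micro: 1; S1 reads c0=-2 → after 1×micro: 7/2; S2 reads c1=3 → after 1×micro: 15/2 ⇒ (c0=1, c1=7/2, c2=15/2)
[Jacobi] macro 2: S0 reads c2=15/2 → after 1×micro: 15/2; S1 reads c0=1 → after 1×micro: 3/4; S2 reads c1=7/2 → after 1×micro: 73/4 ⇒ (c0=15/2, c1=3/4, c2=73/4)
[Jacobi] macro 3: S0 reads c2=73/4 → after 1×micro: 73/4; S1 reads c0=15/2 → after 1×micro: -57/8; S2 reads c1=3/4 → after 1×micro: 231/8 ⇒ (c0=73/4, c1=-57/8, c2=231/8)
[Gauss-Seidel] macro 1: S0 reads c2=1 → after 1×micro: 1; S1 reads c0=1 → after 1×micro: 1/2; S2 reads c1=1/2 → after 1×micro: 5/2 ⇒ (c0=1, c1=1/2, c2=5/2)
[Gauss-Seidel] macro 2: S0 reads c2=5/2 → after 1×micro: 5/2; S1 reads c0=5/2 → after 1×micro: -9/4; S2 reads c1=-9/4 → after 1×micro: -3/4 ⇒ (c0=5/2, c1=-9/4, c2=-3/4)
[Gauss-Seidel] macro 3: S0 reads c2=-3/4 → after 1×micro: -3/4; S1 reads c0=-3/4 → after 1×micro: -3/8; S2 reads c1=-3/8 → after 1×micro: -15/8 ⇒ (c0=-3/4, c1=-3/8, c2=-15/8)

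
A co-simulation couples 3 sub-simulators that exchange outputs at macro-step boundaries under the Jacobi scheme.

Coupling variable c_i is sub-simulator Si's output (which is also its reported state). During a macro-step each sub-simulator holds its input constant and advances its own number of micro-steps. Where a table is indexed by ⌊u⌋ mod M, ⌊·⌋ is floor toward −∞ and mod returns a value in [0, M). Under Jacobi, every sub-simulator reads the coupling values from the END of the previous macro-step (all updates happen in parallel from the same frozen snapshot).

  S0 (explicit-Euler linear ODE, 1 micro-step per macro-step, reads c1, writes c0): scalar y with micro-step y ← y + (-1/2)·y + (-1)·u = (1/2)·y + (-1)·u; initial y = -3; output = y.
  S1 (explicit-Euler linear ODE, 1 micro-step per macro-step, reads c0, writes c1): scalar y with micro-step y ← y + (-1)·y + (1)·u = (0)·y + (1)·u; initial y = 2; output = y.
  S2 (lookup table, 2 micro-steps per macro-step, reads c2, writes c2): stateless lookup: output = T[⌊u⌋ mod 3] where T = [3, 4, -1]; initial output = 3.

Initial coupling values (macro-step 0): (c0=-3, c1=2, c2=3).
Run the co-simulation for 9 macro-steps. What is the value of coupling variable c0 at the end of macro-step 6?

macro 1: S0 reads c1=2 → after 1×micro: -7/2; S1 reads c0=-3 → after 1×micro: -3; S2 reads c2=3 → after 2×micro: 3 ⇒ (c0=-7/2, c1=-3, c2=3)
macro 2: S0 reads c1=-3 → after 1×micro: 5/4; S1 reads c0=-7/2 → after 1×micro: -7/2; S2 reads c2=3 → after 2×micro: 3 ⇒ (c0=5/4, c1=-7/2, c2=3)
macro 3: S0 reads c1=-7/2 → after 1×micro: 33/8; S1 reads c0=5/4 → after 1×micro: 5/4; S2 reads c2=3 → after 2×micro: 3 ⇒ (c0=33/8, c1=5/4, c2=3)
macro 4: S0 reads c1=5/4 → after 1×micro: 13/16; S1 reads c0=33/8 → after 1×micro: 33/8; S2 reads c2=3 → after 2×micro: 3 ⇒ (c0=13/16, c1=33/8, c2=3)
macro 5: S0 reads c1=33/8 → after 1×micro: -119/32; S1 reads c0=13/16 → after 1×micro: 13/16; S2 reads c2=3 → after 2×micro: 3 ⇒ (c0=-119/32, c1=13/16, c2=3)
macro 6: S0 reads c1=13/16 → after 1×micro: -171/64; S1 reads c0=-119/32 → after 1×micro: -119/32; S2 reads c2=3 → after 2×micro: 3 ⇒ (c0=-171/64, c1=-119/32, c2=3)
macro 7: S0 reads c1=-119/32 → after 1×micro: 305/128; S1 reads c0=-171/64 → after 1×micro: -171/64; S2 reads c2=3 → after 2×micro: 3 ⇒ (c0=305/128, c1=-171/64, c2=3)
macro 8: S0 reads c1=-171/64 → after 1×micro: 989/256; S1 reads c0=305/128 → after 1×micro: 305/128; S2 reads c2=3 → after 2×micro: 3 ⇒ (c0=989/256, c1=305/128, c2=3)
macro 9: S0 reads c1=305/128 → after 1×micro: -231/512; S1 reads c0=989/256 → after 1×micro: 989/256; S2 reads c2=3 → after 2×micro: 3 ⇒ (c0=-231/512, c1=989/256, c2=3)

c0 at macro-step 6 = -171/64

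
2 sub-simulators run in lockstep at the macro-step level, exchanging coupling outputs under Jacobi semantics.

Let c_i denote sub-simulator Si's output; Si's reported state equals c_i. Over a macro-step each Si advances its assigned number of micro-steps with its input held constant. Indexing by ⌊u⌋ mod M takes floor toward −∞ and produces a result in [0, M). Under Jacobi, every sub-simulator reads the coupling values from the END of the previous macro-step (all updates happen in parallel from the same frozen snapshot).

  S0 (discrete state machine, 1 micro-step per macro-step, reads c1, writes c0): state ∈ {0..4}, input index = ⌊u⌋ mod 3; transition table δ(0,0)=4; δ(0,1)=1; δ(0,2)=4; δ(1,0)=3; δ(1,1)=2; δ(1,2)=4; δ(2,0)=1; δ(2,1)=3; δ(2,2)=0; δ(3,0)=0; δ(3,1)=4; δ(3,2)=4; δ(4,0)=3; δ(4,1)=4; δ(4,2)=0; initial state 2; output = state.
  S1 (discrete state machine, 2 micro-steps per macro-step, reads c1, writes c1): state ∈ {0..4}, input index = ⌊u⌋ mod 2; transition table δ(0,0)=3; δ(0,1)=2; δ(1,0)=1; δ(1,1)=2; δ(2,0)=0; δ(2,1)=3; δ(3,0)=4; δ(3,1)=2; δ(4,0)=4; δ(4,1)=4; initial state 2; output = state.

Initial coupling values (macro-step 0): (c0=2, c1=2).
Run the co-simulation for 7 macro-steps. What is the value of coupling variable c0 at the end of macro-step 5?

macro 1: S0 reads c1=2 → after 1×micro: 0; S1 reads c1=2 → after 2×micro: 3 ⇒ (c0=0, c1=3)
macro 2: S0 reads c1=3 → after 1×micro: 4; S1 reads c1=3 → after 2×micro: 3 ⇒ (c0=4, c1=3)
macro 3: S0 reads c1=3 → after 1×micro: 3; S1 reads c1=3 → after 2×micro: 3 ⇒ (c0=3, c1=3)
macro 4: S0 reads c1=3 → after 1×micro: 0; S1 reads c1=3 → after 2×micro: 3 ⇒ (c0=0, c1=3)
macro 5: S0 reads c1=3 → after 1×micro: 4; S1 reads c1=3 → after 2×micro: 3 ⇒ (c0=4, c1=3)
macro 6: S0 reads c1=3 → after 1×micro: 3; S1 reads c1=3 → after 2×micro: 3 ⇒ (c0=3, c1=3)
macro 7: S0 reads c1=3 → after 1×micro: 0; S1 reads c1=3 → after 2×micro: 3 ⇒ (c0=0, c1=3)

c0 at macro-step 5 = 4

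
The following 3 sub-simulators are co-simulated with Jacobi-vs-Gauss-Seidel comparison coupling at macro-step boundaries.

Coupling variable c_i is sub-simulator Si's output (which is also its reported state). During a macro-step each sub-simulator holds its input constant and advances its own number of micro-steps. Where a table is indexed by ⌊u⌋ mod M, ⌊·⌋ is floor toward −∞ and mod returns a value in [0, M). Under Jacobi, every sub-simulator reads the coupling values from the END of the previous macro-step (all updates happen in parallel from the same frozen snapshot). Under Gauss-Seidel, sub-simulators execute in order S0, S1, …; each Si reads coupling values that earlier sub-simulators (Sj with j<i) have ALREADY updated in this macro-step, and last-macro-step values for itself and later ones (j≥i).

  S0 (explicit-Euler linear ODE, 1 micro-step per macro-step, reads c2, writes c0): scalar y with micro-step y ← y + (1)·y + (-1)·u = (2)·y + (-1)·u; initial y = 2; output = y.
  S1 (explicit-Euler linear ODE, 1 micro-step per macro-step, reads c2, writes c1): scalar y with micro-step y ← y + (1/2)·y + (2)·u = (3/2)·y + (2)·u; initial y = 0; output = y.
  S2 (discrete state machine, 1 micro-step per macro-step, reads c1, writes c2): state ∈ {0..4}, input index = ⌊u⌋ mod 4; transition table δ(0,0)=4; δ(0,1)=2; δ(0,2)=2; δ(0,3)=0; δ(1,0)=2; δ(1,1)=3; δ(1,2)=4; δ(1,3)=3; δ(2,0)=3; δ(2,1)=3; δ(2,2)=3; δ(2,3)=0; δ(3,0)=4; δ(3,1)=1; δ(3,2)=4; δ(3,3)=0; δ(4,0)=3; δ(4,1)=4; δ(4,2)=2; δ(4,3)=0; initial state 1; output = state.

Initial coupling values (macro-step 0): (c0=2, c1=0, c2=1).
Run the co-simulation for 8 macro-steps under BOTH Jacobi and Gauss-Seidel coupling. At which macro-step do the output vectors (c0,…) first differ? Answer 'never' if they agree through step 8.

[Jacobi] macro 1: S0 reads c2=1 → after 1×micro: 3; S1 reads c2=1 → after 1×micro: 2; S2 reads c1=0 → after 1×micro: 2 ⇒ (c0=3, c1=2, c2=2)
[Jacobi] macro 2: S0 reads c2=2 → after 1×micro: 4; S1 reads c2=2 → after 1×micro: 7; S2 reads c1=2 → after 1×micro: 3 ⇒ (c0=4, c1=7, c2=3)
[Jacobi] macro 3: S0 reads c2=3 → after 1×micro: 5; S1 reads c2=3 → after 1×micro: 33/2; S2 reads c1=7 → after 1×micro: 0 ⇒ (c0=5, c1=33/2, c2=0)
[Jacobi] macro 4: S0 reads c2=0 → after 1×micro: 10; S1 reads c2=0 → after 1×micro: 99/4; S2 reads c1=33/2 → after 1×micro: 4 ⇒ (c0=10, c1=99/4, c2=4)
[Jacobi] macro 5: S0 reads c2=4 → after 1×micro: 16; S1 reads c2=4 → after 1×micro: 361/8; S2 reads c1=99/4 → after 1×micro: 3 ⇒ (c0=16, c1=361/8, c2=3)
[Jacobi] macro 6: S0 reads c2=3 → after 1×micro: 29; S1 reads c2=3 → after 1×micro: 1179/16; S2 reads c1=361/8 → after 1×micro: 1 ⇒ (c0=29, c1=1179/16, c2=1)
[Jacobi] macro 7: S0 reads c2=1 → after 1×micro: 57; S1 reads c2=1 → after 1×micro: 3601/32; S2 reads c1=1179/16 → after 1×micro: 3 ⇒ (c0=57, c1=3601/32, c2=3)
[Jacobi] macro 8: S0 reads c2=3 → after 1×micro: 111; S1 reads c2=3 → after 1×micro: 11187/64; S2 reads c1=3601/32 → after 1×micro: 4 ⇒ (c0=111, c1=11187/64, c2=4)
[Gauss-Seidel] macro 1: S0 reads c2=1 → after 1×micro: 3; S1 reads c2=1 → after 1×micro: 2; S2 reads c1=2 → after 1×micro: 4 ⇒ (c0=3, c1=2, c2=4)
[Gauss-Seidel] macro 2: S0 reads c2=4 → after 1×micro: 2; S1 reads c2=4 → after 1×micro: 11; S2 reads c1=11 → after 1×micro: 0 ⇒ (c0=2, c1=11, c2=0)
[Gauss-Seidel] macro 3: S0 reads c2=0 → after 1×micro: 4; S1 reads c2=0 → after 1×micro: 33/2; S2 reads c1=33/2 → after 1×micro: 4 ⇒ (c0=4, c1=33/2, c2=4)
[Gauss-Seidel] macro 4: S0 reads c2=4 → after 1×micro: 4; S1 reads c2=4 → after 1×micro: 131/4; S2 reads c1=131/4 → after 1×micro: 3 ⇒ (c0=4, c1=131/4, c2=3)
[Gauss-Seidel] macro 5: S0 reads c2=3 → after 1×micro: 5; S1 reads c2=3 → after 1×micro: 441/8; S2 reads c1=441/8 → after 1×micro: 0 ⇒ (c0=5, c1=441/8, c2=0)
[Gauss-Seidel] macro 6: S0 reads c2=0 → after 1×micro: 10; S1 reads c2=0 → after 1×micro: 1323/16; S2 reads c1=1323/16 → after 1×micro: 2 ⇒ (c0=10, c1=1323/16, c2=2)
[Gauss-Seidel] macro 7: S0 reads c2=2 → after 1×micro: 18; S1 reads c2=2 → after 1×micro: 4097/32; S2 reads c1=4097/32 → after 1×micro: 3 ⇒ (c0=18, c1=4097/32, c2=3)
[Gauss-Seidel] macro 8: S0 reads c2=3 → after 1×micro: 33; S1 reads c2=3 → after 1×micro: 12675/64; S2 reads c1=12675/64 → after 1×micro: 4 ⇒ (c0=33, c1=12675/64, c2=4)

first divergence at macro-step: 1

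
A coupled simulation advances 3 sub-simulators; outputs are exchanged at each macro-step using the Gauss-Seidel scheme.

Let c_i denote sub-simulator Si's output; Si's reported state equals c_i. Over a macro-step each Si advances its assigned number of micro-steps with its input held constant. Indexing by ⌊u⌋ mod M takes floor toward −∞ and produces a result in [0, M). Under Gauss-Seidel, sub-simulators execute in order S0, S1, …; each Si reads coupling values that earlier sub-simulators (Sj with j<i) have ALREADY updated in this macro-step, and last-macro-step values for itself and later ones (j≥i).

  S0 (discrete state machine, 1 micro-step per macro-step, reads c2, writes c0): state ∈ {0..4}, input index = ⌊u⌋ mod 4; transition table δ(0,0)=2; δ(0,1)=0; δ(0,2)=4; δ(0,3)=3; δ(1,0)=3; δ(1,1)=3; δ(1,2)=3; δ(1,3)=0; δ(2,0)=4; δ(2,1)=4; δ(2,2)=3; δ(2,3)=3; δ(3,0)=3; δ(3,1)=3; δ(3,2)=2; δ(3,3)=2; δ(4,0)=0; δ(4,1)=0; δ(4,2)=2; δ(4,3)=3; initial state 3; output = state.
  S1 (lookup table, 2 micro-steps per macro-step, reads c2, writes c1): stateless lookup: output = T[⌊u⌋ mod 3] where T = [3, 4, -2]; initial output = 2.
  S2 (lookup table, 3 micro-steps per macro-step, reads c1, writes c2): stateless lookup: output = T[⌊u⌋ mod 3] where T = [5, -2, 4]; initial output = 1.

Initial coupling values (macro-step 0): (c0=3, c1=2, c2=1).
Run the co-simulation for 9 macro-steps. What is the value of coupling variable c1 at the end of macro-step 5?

c1 at macro-step 5 = 4

macro 1: S0 reads c2=1 → after 1×micro: 3; S1 reads c2=1 → after 2×micro: 4; S2 reads c1=4 → after 3×micro: -2 ⇒ (c0=3, c1=4, c2=-2)
macro 2: S0 reads c2=-2 → after 1×micro: 2; S1 reads c2=-2 → after 2×micro: 4; S2 reads c1=4 → after 3×micro: -2 ⇒ (c0=2, c1=4, c2=-2)
macro 3: S0 reads c2=-2 → after 1×micro: 3; S1 reads c2=-2 → after 2×micro: 4; S2 reads c1=4 → after 3×micro: -2 ⇒ (c0=3, c1=4, c2=-2)
macro 4: S0 reads c2=-2 → after 1×micro: 2; S1 reads c2=-2 → after 2×micro: 4; S2 reads c1=4 → after 3×micro: -2 ⇒ (c0=2, c1=4, c2=-2)
macro 5: S0 reads c2=-2 → after 1×micro: 3; S1 reads c2=-2 → after 2×micro: 4; S2 reads c1=4 → after 3×micro: -2 ⇒ (c0=3, c1=4, c2=-2)
macro 6: S0 reads c2=-2 → after 1×micro: 2; S1 reads c2=-2 → after 2×micro: 4; S2 reads c1=4 → after 3×micro: -2 ⇒ (c0=2, c1=4, c2=-2)
macro 7: S0 reads c2=-2 → after 1×micro: 3; S1 reads c2=-2 → after 2×micro: 4; S2 reads c1=4 → after 3×micro: -2 ⇒ (c0=3, c1=4, c2=-2)
macro 8: S0 reads c2=-2 → after 1×micro: 2; S1 reads c2=-2 → after 2×micro: 4; S2 reads c1=4 → after 3×micro: -2 ⇒ (c0=2, c1=4, c2=-2)
macro 9: S0 reads c2=-2 → after 1×micro: 3; S1 reads c2=-2 → after 2×micro: 4; S2 reads c1=4 → after 3×micro: -2 ⇒ (c0=3, c1=4, c2=-2)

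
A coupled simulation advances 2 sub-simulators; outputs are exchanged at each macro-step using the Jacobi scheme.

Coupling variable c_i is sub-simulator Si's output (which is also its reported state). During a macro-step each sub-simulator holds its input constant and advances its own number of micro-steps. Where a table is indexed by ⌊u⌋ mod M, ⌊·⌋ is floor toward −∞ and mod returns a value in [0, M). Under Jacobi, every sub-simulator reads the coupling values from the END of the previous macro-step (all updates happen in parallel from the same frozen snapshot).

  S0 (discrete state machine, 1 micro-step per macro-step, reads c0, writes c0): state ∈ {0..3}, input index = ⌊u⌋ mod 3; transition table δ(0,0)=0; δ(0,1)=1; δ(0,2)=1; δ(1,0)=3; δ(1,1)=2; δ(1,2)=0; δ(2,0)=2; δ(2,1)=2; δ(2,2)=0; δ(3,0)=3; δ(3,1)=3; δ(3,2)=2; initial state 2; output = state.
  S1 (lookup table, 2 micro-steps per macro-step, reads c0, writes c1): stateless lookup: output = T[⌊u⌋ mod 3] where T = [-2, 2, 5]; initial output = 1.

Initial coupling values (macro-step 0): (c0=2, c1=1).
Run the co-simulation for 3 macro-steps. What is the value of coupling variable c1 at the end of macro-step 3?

macro 1: S0 reads c0=2 → after 1×micro: 0; S1 reads c0=2 → after 2×micro: 5 ⇒ (c0=0, c1=5)
macro 2: S0 reads c0=0 → after 1×micro: 0; S1 reads c0=0 → after 2×micro: -2 ⇒ (c0=0, c1=-2)
macro 3: S0 reads c0=0 → after 1×micro: 0; S1 reads c0=0 → after 2×micro: -2 ⇒ (c0=0, c1=-2)

c1 at macro-step 3 = -2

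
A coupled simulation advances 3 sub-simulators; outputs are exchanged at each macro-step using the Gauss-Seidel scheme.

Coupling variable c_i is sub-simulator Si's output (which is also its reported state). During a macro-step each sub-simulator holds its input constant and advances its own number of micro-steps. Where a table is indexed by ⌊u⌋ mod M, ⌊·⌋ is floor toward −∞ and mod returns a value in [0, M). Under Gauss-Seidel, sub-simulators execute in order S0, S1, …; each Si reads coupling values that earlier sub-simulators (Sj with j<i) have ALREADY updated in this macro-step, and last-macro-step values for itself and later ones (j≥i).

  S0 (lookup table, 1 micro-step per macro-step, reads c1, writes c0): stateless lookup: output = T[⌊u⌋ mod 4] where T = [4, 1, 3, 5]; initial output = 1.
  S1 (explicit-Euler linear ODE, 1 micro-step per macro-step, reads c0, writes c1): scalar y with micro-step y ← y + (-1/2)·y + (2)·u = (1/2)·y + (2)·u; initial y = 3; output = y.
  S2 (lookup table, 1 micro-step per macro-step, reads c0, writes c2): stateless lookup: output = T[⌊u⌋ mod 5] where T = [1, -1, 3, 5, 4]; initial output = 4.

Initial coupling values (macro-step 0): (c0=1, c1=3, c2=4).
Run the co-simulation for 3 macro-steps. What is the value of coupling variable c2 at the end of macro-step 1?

macro 1: S0 reads c1=3 → after 1×micro: 5; S1 reads c0=5 → after 1×micro: 23/2; S2 reads c0=5 → after 1×micro: 1 ⇒ (c0=5, c1=23/2, c2=1)
macro 2: S0 reads c1=23/2 → after 1×micro: 5; S1 reads c0=5 → after 1×micro: 63/4; S2 reads c0=5 → after 1×micro: 1 ⇒ (c0=5, c1=63/4, c2=1)
macro 3: S0 reads c1=63/4 → after 1×micro: 5; S1 reads c0=5 → after 1×micro: 143/8; S2 reads c0=5 → after 1×micro: 1 ⇒ (c0=5, c1=143/8, c2=1)

c2 at macro-step 1 = 1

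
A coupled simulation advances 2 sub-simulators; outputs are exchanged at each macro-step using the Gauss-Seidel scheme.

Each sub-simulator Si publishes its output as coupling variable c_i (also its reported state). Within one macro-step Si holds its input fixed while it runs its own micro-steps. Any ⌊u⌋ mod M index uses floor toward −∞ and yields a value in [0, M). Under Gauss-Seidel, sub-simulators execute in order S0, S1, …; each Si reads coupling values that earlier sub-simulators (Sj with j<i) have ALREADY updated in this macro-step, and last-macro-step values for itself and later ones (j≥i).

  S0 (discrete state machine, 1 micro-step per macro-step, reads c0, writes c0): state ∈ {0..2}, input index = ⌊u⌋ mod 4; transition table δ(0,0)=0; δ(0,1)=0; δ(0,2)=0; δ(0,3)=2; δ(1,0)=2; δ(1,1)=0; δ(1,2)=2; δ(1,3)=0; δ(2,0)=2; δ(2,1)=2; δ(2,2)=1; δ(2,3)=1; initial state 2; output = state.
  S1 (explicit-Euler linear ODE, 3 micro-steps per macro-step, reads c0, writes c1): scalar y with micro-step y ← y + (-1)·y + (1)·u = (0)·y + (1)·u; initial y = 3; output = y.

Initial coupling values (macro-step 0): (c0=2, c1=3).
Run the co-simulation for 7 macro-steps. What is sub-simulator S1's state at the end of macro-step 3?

macro 1: S0 reads c0=2 → after 1×micro: 1; S1 reads c0=1 → after 3×micro: 1 ⇒ (c0=1, c1=1)
macro 2: S0 reads c0=1 → after 1×micro: 0; S1 reads c0=0 → after 3×micro: 0 ⇒ (c0=0, c1=0)
macro 3: S0 reads c0=0 → after 1×micro: 0; S1 reads c0=0 → after 3×micro: 0 ⇒ (c0=0, c1=0)
macro 4: S0 reads c0=0 → after 1×micro: 0; S1 reads c0=0 → after 3×micro: 0 ⇒ (c0=0, c1=0)
macro 5: S0 reads c0=0 → after 1×micro: 0; S1 reads c0=0 → after 3×micro: 0 ⇒ (c0=0, c1=0)
macro 6: S0 reads c0=0 → after 1×micro: 0; S1 reads c0=0 → after 3×micro: 0 ⇒ (c0=0, c1=0)
macro 7: S0 reads c0=0 → after 1×micro: 0; S1 reads c0=0 → after 3×micro: 0 ⇒ (c0=0, c1=0)

S1 state at macro-step 3 = 0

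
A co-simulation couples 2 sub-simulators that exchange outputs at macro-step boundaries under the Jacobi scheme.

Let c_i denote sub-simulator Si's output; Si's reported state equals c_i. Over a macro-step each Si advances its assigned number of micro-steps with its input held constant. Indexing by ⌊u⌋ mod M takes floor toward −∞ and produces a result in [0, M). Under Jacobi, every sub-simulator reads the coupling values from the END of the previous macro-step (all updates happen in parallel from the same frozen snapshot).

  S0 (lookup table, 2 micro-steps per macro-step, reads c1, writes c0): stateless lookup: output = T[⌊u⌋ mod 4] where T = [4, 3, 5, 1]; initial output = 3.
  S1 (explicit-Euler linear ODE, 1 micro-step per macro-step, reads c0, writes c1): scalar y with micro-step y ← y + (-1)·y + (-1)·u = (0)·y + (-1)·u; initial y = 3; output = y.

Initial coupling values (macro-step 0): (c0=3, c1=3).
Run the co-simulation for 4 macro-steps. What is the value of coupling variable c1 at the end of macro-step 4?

macro 1: S0 reads c1=3 → after 2×micro: 1; S1 reads c0=3 → after 1×micro: -3 ⇒ (c0=1, c1=-3)
macro 2: S0 reads c1=-3 → after 2×micro: 3; S1 reads c0=1 → after 1×micro: -1 ⇒ (c0=3, c1=-1)
macro 3: S0 reads c1=-1 → after 2×micro: 1; S1 reads c0=3 → after 1×micro: -3 ⇒ (c0=1, c1=-3)
macro 4: S0 reads c1=-3 → after 2×micro: 3; S1 reads c0=1 → after 1×micro: -1 ⇒ (c0=3, c1=-1)

c1 at macro-step 4 = -1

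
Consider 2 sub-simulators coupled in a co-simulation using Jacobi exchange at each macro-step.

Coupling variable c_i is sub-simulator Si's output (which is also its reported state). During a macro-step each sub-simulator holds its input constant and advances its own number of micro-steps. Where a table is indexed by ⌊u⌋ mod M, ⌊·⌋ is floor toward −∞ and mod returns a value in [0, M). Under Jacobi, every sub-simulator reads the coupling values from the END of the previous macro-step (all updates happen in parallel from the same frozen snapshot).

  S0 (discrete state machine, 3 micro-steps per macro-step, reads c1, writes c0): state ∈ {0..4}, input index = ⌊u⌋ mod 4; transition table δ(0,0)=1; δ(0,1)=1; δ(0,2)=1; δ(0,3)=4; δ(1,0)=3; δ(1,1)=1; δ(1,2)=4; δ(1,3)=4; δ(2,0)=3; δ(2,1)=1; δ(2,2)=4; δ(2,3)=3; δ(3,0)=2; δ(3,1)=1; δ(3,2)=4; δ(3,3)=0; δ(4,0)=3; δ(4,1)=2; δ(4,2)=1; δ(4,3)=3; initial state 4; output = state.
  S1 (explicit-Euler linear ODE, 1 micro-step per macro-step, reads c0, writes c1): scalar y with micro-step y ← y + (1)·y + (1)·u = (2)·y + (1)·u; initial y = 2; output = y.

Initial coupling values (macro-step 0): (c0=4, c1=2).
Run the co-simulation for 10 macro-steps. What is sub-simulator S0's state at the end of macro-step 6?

S0 state at macro-step 6 = 0

macro 1: S0 reads c1=2 → after 3×micro: 1; S1 reads c0=4 → after 1×micro: 8 ⇒ (c0=1, c1=8)
macro 2: S0 reads c1=8 → after 3×micro: 3; S1 reads c0=1 → after 1×micro: 17 ⇒ (c0=3, c1=17)
macro 3: S0 reads c1=17 → after 3×micro: 1; S1 reads c0=3 → after 1×micro: 37 ⇒ (c0=1, c1=37)
macro 4: S0 reads c1=37 → after 3×micro: 1; S1 reads c0=1 → after 1×micro: 75 ⇒ (c0=1, c1=75)
macro 5: S0 reads c1=75 → after 3×micro: 0; S1 reads c0=1 → after 1×micro: 151 ⇒ (c0=0, c1=151)
macro 6: S0 reads c1=151 → after 3×micro: 0; S1 reads c0=0 → after 1×micro: 302 ⇒ (c0=0, c1=302)
macro 7: S0 reads c1=302 → after 3×micro: 1; S1 reads c0=0 → after 1×micro: 604 ⇒ (c0=1, c1=604)
macro 8: S0 reads c1=604 → after 3×micro: 3; S1 reads c0=1 → after 1×micro: 1209 ⇒ (c0=3, c1=1209)
macro 9: S0 reads c1=1209 → after 3×micro: 1; S1 reads c0=3 → after 1×micro: 2421 ⇒ (c0=1, c1=2421)
macro 10: S0 reads c1=2421 → after 3×micro: 1; S1 reads c0=1 → after 1×micro: 4843 ⇒ (c0=1, c1=4843)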